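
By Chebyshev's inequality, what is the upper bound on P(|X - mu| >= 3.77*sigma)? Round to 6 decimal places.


P <= 1/k^2
k^2 = 3.77^2 = 14.2129
1/k^2 = 1 / 14.2129 ≈ 0.07035862

0.070359


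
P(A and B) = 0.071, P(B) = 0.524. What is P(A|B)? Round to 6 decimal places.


P(A|B) = P(A and B) / P(B) = 0.071 / 0.524 = 71/524 ≈ 0.13549618

0.135496


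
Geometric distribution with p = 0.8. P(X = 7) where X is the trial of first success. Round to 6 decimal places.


P = (1-p)^(k-1) * p
(1-p)^(k-1) = 0.2^6 = 0.000064
P = 0.000064 * 0.8 = 0.0000512

0.000051


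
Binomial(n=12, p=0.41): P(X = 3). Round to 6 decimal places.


P = C(n,k) * p^k * (1-p)^(n-k)
C(12,3) = 220
p^k = 0.41^3 = 0.068921
(1-p)^(n-k) = 0.59^9 ≈ 0.008662996
P = 220 * 0.068921 * 0.008662996 ≈ 0.131354

0.131354


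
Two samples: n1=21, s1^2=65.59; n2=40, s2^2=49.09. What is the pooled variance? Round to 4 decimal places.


sp^2 = ((n1-1)*s1^2 + (n2-1)*s2^2)/(n1+n2-2)
(n1-1)*s1^2 = 20 * 65.59 = 1311.8
(n2-1)*s2^2 = 39 * 49.09 = 1914.51
numerator = 1311.8 + 1914.51 = 3226.31
n1+n2-2 = 59
sp^2 = 3226.31 / 59 = 322631/5900 ≈ 54.683220

54.6832


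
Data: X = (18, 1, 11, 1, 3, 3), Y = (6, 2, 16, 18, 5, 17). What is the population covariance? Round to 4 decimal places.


Cov = (1/n)*sum((xi-xbar)(yi-ybar))
n = 6, xbar = 37/6 ≈ 6.166667, ybar = 64/6 = 32/3 ≈ 10.666667
sum((xi-xbar)(yi-ybar)) = -74/3 ≈ -24.666667
Cov = -24.666667 / 6 = -37/9 ≈ -4.111111

-4.1111


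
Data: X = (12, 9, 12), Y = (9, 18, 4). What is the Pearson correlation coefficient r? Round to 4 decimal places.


r = sum((xi-xbar)(yi-ybar)) / sqrt(sum((xi-xbar)^2) * sum((yi-ybar)^2))
n = 3, xbar = 33/3 = 11, ybar = 31/3 ≈ 10.333333
Sxy = sum((xi-xbar)(yi-ybar)) = -23
Sxx = sum((xi-xbar)^2) = 6
Syy = sum((yi-ybar)^2) = 302/3 ≈ 100.666667
sqrt(Sxx*Syy) ≈ 24.576411
r = Sxy / sqrt(Sxx*Syy) = -23 / 24.576411 ≈ -0.935857

-0.9359


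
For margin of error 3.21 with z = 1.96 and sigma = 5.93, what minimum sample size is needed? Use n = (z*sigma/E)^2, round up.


z*sigma/E = 1.96 * 5.93 / 3.21 = 29057/8025 ≈ 3.620810
(z*sigma/E)^2 ≈ 13.110265
round up: n = 14

14


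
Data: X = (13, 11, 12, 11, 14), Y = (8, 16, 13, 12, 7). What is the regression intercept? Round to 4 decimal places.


a = ybar - b*xbar, where b = sum((xi-xbar)(yi-ybar)) / sum((xi-xbar)^2)
n = 5, xbar = 61/5 = 12.2, ybar = 56/5 = 11.2
Sxy = sum((xi-xbar)(yi-ybar)) = -17.2
Sxx = sum((xi-xbar)^2) = 6.8
b = Sxy / Sxx = -43/17 ≈ -2.529412
a = 11.2 - (-2.529412) * 12.2 = 715/17 ≈ 42.058824

42.0588


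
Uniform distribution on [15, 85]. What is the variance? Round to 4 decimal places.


Var = (b-a)^2 / 12
(b-a)^2 = (85 - 15)^2 = 4900
Var = 4900/12 ≈ 408.333333

408.3333


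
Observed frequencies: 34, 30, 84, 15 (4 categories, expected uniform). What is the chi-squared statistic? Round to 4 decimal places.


chi2 = sum((O-E)^2/E), E = total/4
total = 163, E = 163/4 = 40.75
(34 - 40.75)^2 / 40.75 = 45.5625 / 40.75 = 729/652 ≈ 1.118098
(30 - 40.75)^2 / 40.75 = 115.5625 / 40.75 = 1849/652 ≈ 2.835890
(84 - 40.75)^2 / 40.75 = 1870.5625 / 40.75 = 29929/652 ≈ 45.903374
(15 - 40.75)^2 / 40.75 = 663.0625 / 40.75 = 10609/652 ≈ 16.271472
chi2 = 10779/163 ≈ 66.128834

66.1288


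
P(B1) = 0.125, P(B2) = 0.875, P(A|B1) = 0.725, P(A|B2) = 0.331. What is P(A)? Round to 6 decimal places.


P(A) = P(A|B1)*P(B1) + P(A|B2)*P(B2)
P(A|B1)*P(B1) = 0.725 * 0.125 = 0.090625
P(A|B2)*P(B2) = 0.331 * 0.875 = 0.289625
P(A) = 0.090625 + 0.289625 = 0.38025

0.380250


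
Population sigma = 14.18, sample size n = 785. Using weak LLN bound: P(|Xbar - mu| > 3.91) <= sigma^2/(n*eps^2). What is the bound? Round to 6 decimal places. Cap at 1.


bound = min(1, sigma^2/(n*eps^2))
sigma^2 = 14.18^2 = 201.0724
n*eps^2 = 785 * 3.91^2 = 785 * 15.2881 = 12001.1585
sigma^2/(n*eps^2) = 201.0724 / 12001.1585 ≈ 0.01675442

0.016754


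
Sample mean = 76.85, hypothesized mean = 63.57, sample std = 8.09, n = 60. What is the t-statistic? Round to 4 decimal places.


t = (xbar - mu0) / (s/sqrt(n))
xbar - mu0 = 76.85 - 63.57 = 13.28
sqrt(60) ≈ 7.74596669
s/sqrt(n) = 8.09 / 7.74596669 ≈ 1.04441451
t = 13.28 / 1.04441451 ≈ 12.715258

12.7153


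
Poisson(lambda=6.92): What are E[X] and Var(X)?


E[X] = Var(X) = lambda = 6.92

6.92, 6.92


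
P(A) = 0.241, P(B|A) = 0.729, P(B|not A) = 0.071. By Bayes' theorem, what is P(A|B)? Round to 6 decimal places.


P(A|B) = P(B|A)*P(A) / P(B), P(B) = P(B|A)*P(A) + P(B|not A)*P(not A)
P(B|A)*P(A) = 0.729 * 0.241 = 0.175689
P(B|not A)*P(not A) = 0.071 * 0.759 = 0.053889
P(B) = 0.175689 + 0.053889 = 0.229578
P(A|B) = 0.175689 / 0.229578 ≈ 0.76526932

0.765269


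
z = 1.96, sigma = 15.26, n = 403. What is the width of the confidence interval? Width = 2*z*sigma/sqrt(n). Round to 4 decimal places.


width = 2*z*sigma/sqrt(n)
2*z*sigma = 2 * 1.96 * 15.26 = 59.8192
sqrt(403) ≈ 20.074860
width = 59.8192 / 20.074860 ≈ 2.979807

2.9798


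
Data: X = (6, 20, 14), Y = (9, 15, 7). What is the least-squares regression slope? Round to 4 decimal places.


b = sum((xi-xbar)(yi-ybar)) / sum((xi-xbar)^2)
n = 3, xbar = 40/3 ≈ 13.333333, ybar = 31/3 ≈ 10.333333
Sxy = sum((xi-xbar)(yi-ybar)) = 116/3 ≈ 38.666667
Sxx = sum((xi-xbar)^2) = 296/3 ≈ 98.666667
b = Sxy / Sxx = 29/74 ≈ 0.391892

0.3919


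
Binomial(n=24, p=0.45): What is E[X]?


E[X] = n*p = 24 * 0.45 = 10.8

10.8


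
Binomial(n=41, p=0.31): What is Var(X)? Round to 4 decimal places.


Var = n*p*(1-p) = 41 * 0.31 * 0.69 = 8.7699

8.7699


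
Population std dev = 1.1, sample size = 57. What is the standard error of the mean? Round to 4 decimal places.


SE = sigma / sqrt(n)
sqrt(57) ≈ 7.549834
SE = 1.1 / 7.549834 ≈ 0.145699

0.1457


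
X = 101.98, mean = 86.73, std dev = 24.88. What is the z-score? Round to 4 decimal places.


z = (X - mu) / sigma
X - mu = 101.98 - 86.73 = 15.25
z = 15.25 / 24.88 = 1525/2488 ≈ 0.612942

0.6129


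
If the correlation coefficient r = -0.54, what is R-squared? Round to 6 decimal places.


R^2 = r^2 = (-0.54)^2 = 0.2916

0.291600


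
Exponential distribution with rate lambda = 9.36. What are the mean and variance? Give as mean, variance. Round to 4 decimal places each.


mean = 1/lam, var = 1/lam^2
mean = 1 / 9.36 = 25/234 ≈ 0.106838
lam^2 = 9.36^2 = 87.6096
var = 1 / 87.6096 ≈ 0.011414

0.1068, 0.0114


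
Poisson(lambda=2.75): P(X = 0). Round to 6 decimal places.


P = e^(-lam) * lam^k / k!
e^(-2.75) ≈ 0.06392786
lam^k = 2.75^0 = 1
k! = 0! = 1
P = 0.06392786 * 1 / 1 ≈ 0.063928

0.063928


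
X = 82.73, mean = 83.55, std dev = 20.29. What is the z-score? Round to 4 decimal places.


z = (X - mu) / sigma
X - mu = 82.73 - 83.55 = -0.82
z = -0.82 / 20.29 = -82/2029 ≈ -0.040414

-0.0404


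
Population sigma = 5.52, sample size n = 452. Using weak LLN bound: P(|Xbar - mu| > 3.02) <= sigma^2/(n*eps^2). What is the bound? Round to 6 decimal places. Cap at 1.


bound = min(1, sigma^2/(n*eps^2))
sigma^2 = 5.52^2 = 30.4704
n*eps^2 = 452 * 3.02^2 = 452 * 9.1204 = 4122.4208
sigma^2/(n*eps^2) = 30.4704 / 4122.4208 ≈ 0.00739139

0.007391


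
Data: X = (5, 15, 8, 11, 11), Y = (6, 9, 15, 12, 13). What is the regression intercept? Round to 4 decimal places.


a = ybar - b*xbar, where b = sum((xi-xbar)(yi-ybar)) / sum((xi-xbar)^2)
n = 5, xbar = 50/5 = 10, ybar = 55/5 = 11
Sxy = sum((xi-xbar)(yi-ybar)) = 10
Sxx = sum((xi-xbar)^2) = 56
b = Sxy / Sxx = 5/28 ≈ 0.178571
a = 11 - 0.178571 * 10 = 129/14 ≈ 9.214286

9.2143


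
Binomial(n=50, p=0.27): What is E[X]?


E[X] = n*p = 50 * 0.27 = 13.5

13.5


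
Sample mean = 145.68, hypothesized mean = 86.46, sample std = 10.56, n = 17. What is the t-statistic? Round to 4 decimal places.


t = (xbar - mu0) / (s/sqrt(n))
xbar - mu0 = 145.68 - 86.46 = 59.22
sqrt(17) ≈ 4.12310563
s/sqrt(n) = 10.56 / 4.12310563 ≈ 2.56117620
t = 59.22 / 2.56117620 ≈ 23.122189

23.1222


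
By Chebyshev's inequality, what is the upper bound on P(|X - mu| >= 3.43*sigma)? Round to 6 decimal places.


P <= 1/k^2
k^2 = 3.43^2 = 11.7649
1/k^2 = 1 / 11.7649 ≈ 0.08499860

0.084999


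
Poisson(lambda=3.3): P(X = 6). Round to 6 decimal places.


P = e^(-lam) * lam^k / k!
e^(-3.3) ≈ 0.03688317
lam^k = 3.3^6 = 1291.467969
k! = 6! = 720
P = 0.03688317 * 1291.467969 / 720 ≈ 0.066158

0.066158


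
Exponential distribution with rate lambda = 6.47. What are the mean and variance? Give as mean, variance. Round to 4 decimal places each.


mean = 1/lam, var = 1/lam^2
mean = 1 / 6.47 = 100/647 ≈ 0.154560
lam^2 = 6.47^2 = 41.8609
var = 1 / 41.8609 ≈ 0.023889

0.1546, 0.0239


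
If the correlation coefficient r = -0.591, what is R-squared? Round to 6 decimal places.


R^2 = r^2 = (-0.591)^2 = 0.349281

0.349281


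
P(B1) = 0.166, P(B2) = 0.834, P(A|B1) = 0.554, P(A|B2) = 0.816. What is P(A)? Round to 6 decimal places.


P(A) = P(A|B1)*P(B1) + P(A|B2)*P(B2)
P(A|B1)*P(B1) = 0.554 * 0.166 = 0.091964
P(A|B2)*P(B2) = 0.816 * 0.834 = 0.680544
P(A) = 0.091964 + 0.680544 = 0.772508

0.772508


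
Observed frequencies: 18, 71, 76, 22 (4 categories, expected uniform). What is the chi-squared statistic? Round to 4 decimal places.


chi2 = sum((O-E)^2/E), E = total/4
total = 187, E = 187/4 = 46.75
(18 - 46.75)^2 / 46.75 = 826.5625 / 46.75 = 13225/748 ≈ 17.680481
(71 - 46.75)^2 / 46.75 = 588.0625 / 46.75 = 9409/748 ≈ 12.578877
(76 - 46.75)^2 / 46.75 = 855.5625 / 46.75 = 13689/748 ≈ 18.300802
(22 - 46.75)^2 / 46.75 = 612.5625 / 46.75 = 891/68 ≈ 13.102941
chi2 = 11531/187 ≈ 61.663102

61.6631


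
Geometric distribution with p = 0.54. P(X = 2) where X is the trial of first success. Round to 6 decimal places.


P = (1-p)^(k-1) * p
(1-p)^(k-1) = 0.46^1 = 0.46
P = 0.46 * 0.54 = 0.2484

0.248400


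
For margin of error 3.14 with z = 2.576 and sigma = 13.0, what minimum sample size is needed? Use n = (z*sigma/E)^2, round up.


z*sigma/E = 2.576 * 13.0 / 3.14 = 8372/785 ≈ 10.664968
(z*sigma/E)^2 ≈ 113.741546
round up: n = 114

114


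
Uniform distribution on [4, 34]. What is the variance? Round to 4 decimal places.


Var = (b-a)^2 / 12
(b-a)^2 = (34 - 4)^2 = 900
Var = 900/12 = 75

75.0000


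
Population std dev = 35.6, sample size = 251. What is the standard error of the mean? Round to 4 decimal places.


SE = sigma / sqrt(n)
sqrt(251) ≈ 15.842980
SE = 35.6 / 15.842980 ≈ 2.247052

2.2471


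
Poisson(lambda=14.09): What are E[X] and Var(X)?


E[X] = Var(X) = lambda = 14.09

14.09, 14.09


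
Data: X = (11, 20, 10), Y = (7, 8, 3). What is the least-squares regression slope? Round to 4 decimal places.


b = sum((xi-xbar)(yi-ybar)) / sum((xi-xbar)^2)
n = 3, xbar = 41/3 ≈ 13.666667, ybar = 18/3 = 6
Sxy = sum((xi-xbar)(yi-ybar)) = 21
Sxx = sum((xi-xbar)^2) = 182/3 ≈ 60.666667
b = Sxy / Sxx = 9/26 ≈ 0.346154

0.3462


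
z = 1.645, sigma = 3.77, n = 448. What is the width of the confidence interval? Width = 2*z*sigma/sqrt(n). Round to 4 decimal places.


width = 2*z*sigma/sqrt(n)
2*z*sigma = 2 * 1.645 * 3.77 = 12.4033
sqrt(448) ≈ 21.166010
width = 12.4033 / 21.166010 ≈ 0.586001

0.5860


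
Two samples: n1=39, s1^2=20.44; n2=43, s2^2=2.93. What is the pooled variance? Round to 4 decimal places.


sp^2 = ((n1-1)*s1^2 + (n2-1)*s2^2)/(n1+n2-2)
(n1-1)*s1^2 = 38 * 20.44 = 776.72
(n2-1)*s2^2 = 42 * 2.93 = 123.06
numerator = 776.72 + 123.06 = 899.78
n1+n2-2 = 80
sp^2 = 899.78 / 80 = 11.24725

11.2473


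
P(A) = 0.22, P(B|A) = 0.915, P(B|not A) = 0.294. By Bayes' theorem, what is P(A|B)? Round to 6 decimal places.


P(A|B) = P(B|A)*P(A) / P(B), P(B) = P(B|A)*P(A) + P(B|not A)*P(not A)
P(B|A)*P(A) = 0.915 * 0.22 = 0.2013
P(B|not A)*P(not A) = 0.294 * 0.78 = 0.22932
P(B) = 0.2013 + 0.22932 = 0.43062
P(A|B) = 0.2013 / 0.43062 = 3355/7177 ≈ 0.46746551

0.467466


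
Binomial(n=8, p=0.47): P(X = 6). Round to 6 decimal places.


P = C(n,k) * p^k * (1-p)^(n-k)
C(8,6) = 28
p^k = 0.47^6 ≈ 0.01077922
(1-p)^(n-k) = 0.53^2 = 0.2809
P = 28 * 0.01077922 * 0.2809 ≈ 0.084781

0.084781


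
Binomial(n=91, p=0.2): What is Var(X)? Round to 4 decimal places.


Var = n*p*(1-p) = 91 * 0.2 * 0.8 = 14.56

14.5600


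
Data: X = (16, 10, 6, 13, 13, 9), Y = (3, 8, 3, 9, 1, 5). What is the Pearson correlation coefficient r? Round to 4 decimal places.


r = sum((xi-xbar)(yi-ybar)) / sqrt(sum((xi-xbar)^2) * sum((yi-ybar)^2))
n = 6, xbar = 67/6 ≈ 11.166667, ybar = 29/6 ≈ 4.833333
Sxy = sum((xi-xbar)(yi-ybar)) = -17/6 ≈ -2.833333
Sxx = sum((xi-xbar)^2) = 377/6 ≈ 62.833333
Syy = sum((yi-ybar)^2) = 293/6 ≈ 48.833333
sqrt(Sxx*Syy) ≈ 55.392789
r = Sxy / sqrt(Sxx*Syy) = -2.833333 / 55.392789 ≈ -0.051150

-0.0511


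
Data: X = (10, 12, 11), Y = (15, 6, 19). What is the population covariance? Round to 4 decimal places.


Cov = (1/n)*sum((xi-xbar)(yi-ybar))
n = 3, xbar = 33/3 = 11, ybar = 40/3 ≈ 13.333333
sum((xi-xbar)(yi-ybar)) = -9
Cov = -9 / 3 = -3

-3.0000


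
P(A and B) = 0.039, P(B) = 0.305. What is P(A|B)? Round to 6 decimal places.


P(A|B) = P(A and B) / P(B) = 0.039 / 0.305 = 39/305 ≈ 0.12786885

0.127869


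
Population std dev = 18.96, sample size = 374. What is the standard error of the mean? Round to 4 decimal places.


SE = sigma / sqrt(n)
sqrt(374) ≈ 19.339080
SE = 18.96 / 19.339080 ≈ 0.980398

0.9804


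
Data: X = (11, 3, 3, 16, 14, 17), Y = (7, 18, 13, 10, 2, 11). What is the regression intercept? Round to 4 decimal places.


a = ybar - b*xbar, where b = sum((xi-xbar)(yi-ybar)) / sum((xi-xbar)^2)
n = 6, xbar = 64/6 = 32/3 ≈ 10.666667, ybar = 61/6 ≈ 10.166667
Sxy = sum((xi-xbar)(yi-ybar)) = -317/3 ≈ -105.666667
Sxx = sum((xi-xbar)^2) = 592/3 ≈ 197.333333
b = Sxy / Sxx = -317/592 ≈ -0.535473
a = 10.166667 - (-0.535473) * 10.666667 = 1175/74 ≈ 15.878378

15.8784


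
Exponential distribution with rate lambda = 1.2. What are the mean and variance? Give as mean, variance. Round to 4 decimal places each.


mean = 1/lam, var = 1/lam^2
mean = 1 / 1.2 = 5/6 ≈ 0.833333
lam^2 = 1.2^2 = 1.44
var = 1 / 1.44 = 25/36 ≈ 0.694444

0.8333, 0.6944


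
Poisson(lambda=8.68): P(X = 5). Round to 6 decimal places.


P = e^(-lam) * lam^k / k!
e^(-8.68) ≈ 0.0001699511
lam^k = 8.68^5 ≈ 49271.822424
k! = 5! = 120
P = 0.0001699511 * 49271.822424 / 120 ≈ 0.069782

0.069782


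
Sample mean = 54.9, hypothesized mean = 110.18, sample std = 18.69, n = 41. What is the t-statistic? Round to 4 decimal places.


t = (xbar - mu0) / (s/sqrt(n))
xbar - mu0 = 54.9 - 110.18 = -55.28
sqrt(41) ≈ 6.40312424
s/sqrt(n) = 18.69 / 6.40312424 ≈ 2.91888761
t = -55.28 / 2.91888761 ≈ -18.938722

-18.9387


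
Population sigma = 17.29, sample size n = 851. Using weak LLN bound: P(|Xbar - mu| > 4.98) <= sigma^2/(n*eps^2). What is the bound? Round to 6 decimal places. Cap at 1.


bound = min(1, sigma^2/(n*eps^2))
sigma^2 = 17.29^2 = 298.9441
n*eps^2 = 851 * 4.98^2 = 851 * 24.8004 = 21105.1404
sigma^2/(n*eps^2) = 298.9441 / 21105.1404 ≈ 0.01416452

0.014165


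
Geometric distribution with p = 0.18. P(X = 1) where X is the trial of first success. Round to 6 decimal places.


P = (1-p)^(k-1) * p
(1-p)^(k-1) = 0.82^0 = 1
P = 1 * 0.18 = 0.18

0.180000


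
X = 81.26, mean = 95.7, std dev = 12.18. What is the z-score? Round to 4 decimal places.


z = (X - mu) / sigma
X - mu = 81.26 - 95.7 = -14.44
z = -14.44 / 12.18 = -722/609 ≈ -1.185550

-1.1856


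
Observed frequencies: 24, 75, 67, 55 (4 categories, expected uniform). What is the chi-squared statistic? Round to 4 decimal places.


chi2 = sum((O-E)^2/E), E = total/4
total = 221, E = 221/4 = 55.25
(24 - 55.25)^2 / 55.25 = 976.5625 / 55.25 = 15625/884 ≈ 17.675339
(75 - 55.25)^2 / 55.25 = 390.0625 / 55.25 = 6241/884 ≈ 7.059955
(67 - 55.25)^2 / 55.25 = 138.0625 / 55.25 = 2209/884 ≈ 2.498869
(55 - 55.25)^2 / 55.25 = 0.0625 / 55.25 = 1/884 ≈ 0.001131
chi2 = 463/17 ≈ 27.235294

27.2353


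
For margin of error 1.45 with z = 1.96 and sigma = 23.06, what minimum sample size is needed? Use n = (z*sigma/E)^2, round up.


z*sigma/E = 1.96 * 23.06 / 1.45 = 112994/3625 ≈ 31.170759
(z*sigma/E)^2 ≈ 971.616193
round up: n = 972

972


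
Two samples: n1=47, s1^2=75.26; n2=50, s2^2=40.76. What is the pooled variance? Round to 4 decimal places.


sp^2 = ((n1-1)*s1^2 + (n2-1)*s2^2)/(n1+n2-2)
(n1-1)*s1^2 = 46 * 75.26 = 3461.96
(n2-1)*s2^2 = 49 * 40.76 = 1997.24
numerator = 3461.96 + 1997.24 = 5459.2
n1+n2-2 = 95
sp^2 = 5459.2 / 95 = 27296/475 ≈ 57.465263

57.4653


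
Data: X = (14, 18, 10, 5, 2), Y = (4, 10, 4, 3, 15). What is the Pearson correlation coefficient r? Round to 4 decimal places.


r = sum((xi-xbar)(yi-ybar)) / sqrt(sum((xi-xbar)^2) * sum((yi-ybar)^2))
n = 5, xbar = 49/5 = 9.8, ybar = 36/5 = 7.2
Sxy = sum((xi-xbar)(yi-ybar)) = -31.8
Sxx = sum((xi-xbar)^2) = 168.8
Syy = sum((yi-ybar)^2) = 106.8
sqrt(Sxx*Syy) ≈ 134.267792
r = Sxy / sqrt(Sxx*Syy) = -31.8 / 134.267792 ≈ -0.236840

-0.2368


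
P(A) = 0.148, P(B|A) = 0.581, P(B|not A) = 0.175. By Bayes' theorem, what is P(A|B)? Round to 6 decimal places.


P(A|B) = P(B|A)*P(A) / P(B), P(B) = P(B|A)*P(A) + P(B|not A)*P(not A)
P(B|A)*P(A) = 0.581 * 0.148 = 0.085988
P(B|not A)*P(not A) = 0.175 * 0.852 = 0.1491
P(B) = 0.085988 + 0.1491 = 0.235088
P(A|B) = 0.085988 / 0.235088 = 3071/8396 ≈ 0.36576941

0.365769


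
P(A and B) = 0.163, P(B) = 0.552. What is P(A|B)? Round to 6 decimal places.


P(A|B) = P(A and B) / P(B) = 0.163 / 0.552 = 163/552 ≈ 0.29528986

0.295290


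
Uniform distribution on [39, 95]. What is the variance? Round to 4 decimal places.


Var = (b-a)^2 / 12
(b-a)^2 = (95 - 39)^2 = 3136
Var = 3136/12 ≈ 261.333333

261.3333


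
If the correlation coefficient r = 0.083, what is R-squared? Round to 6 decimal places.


R^2 = r^2 = (0.083)^2 = 0.006889

0.006889


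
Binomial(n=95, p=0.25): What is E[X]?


E[X] = n*p = 95 * 0.25 = 23.75

23.75


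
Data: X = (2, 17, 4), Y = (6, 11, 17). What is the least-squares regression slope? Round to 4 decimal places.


b = sum((xi-xbar)(yi-ybar)) / sum((xi-xbar)^2)
n = 3, xbar = 23/3 ≈ 7.666667, ybar = 34/3 ≈ 11.333333
Sxy = sum((xi-xbar)(yi-ybar)) = 19/3 ≈ 6.333333
Sxx = sum((xi-xbar)^2) = 398/3 ≈ 132.666667
b = Sxy / Sxx = 19/398 ≈ 0.047739

0.0477


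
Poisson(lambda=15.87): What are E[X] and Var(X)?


E[X] = Var(X) = lambda = 15.87

15.87, 15.87


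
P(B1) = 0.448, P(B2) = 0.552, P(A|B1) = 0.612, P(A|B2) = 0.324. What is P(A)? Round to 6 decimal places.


P(A) = P(A|B1)*P(B1) + P(A|B2)*P(B2)
P(A|B1)*P(B1) = 0.612 * 0.448 = 0.274176
P(A|B2)*P(B2) = 0.324 * 0.552 = 0.178848
P(A) = 0.274176 + 0.178848 = 0.453024

0.453024


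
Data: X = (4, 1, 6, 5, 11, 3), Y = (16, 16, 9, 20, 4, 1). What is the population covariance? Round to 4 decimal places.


Cov = (1/n)*sum((xi-xbar)(yi-ybar))
n = 6, xbar = 30/6 = 5, ybar = 66/6 = 11
sum((xi-xbar)(yi-ybar)) = -49
Cov = -49 / 6 = -49/6 ≈ -8.166667

-8.1667


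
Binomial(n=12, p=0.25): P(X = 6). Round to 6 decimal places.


P = C(n,k) * p^k * (1-p)^(n-k)
C(12,6) = 924
p^k = 0.25^6 = 1/4096 ≈ 0.0002441406
(1-p)^(n-k) = 0.75^6 = 729/4096 ≈ 0.1779785
P = 924 * 0.0002441406 * 0.1779785 ≈ 0.040149

0.040149


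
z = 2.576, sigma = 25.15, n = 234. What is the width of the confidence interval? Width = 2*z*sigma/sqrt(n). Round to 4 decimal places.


width = 2*z*sigma/sqrt(n)
2*z*sigma = 2 * 2.576 * 25.15 = 129.5728
sqrt(234) ≈ 15.297059
width = 129.5728 / 15.297059 ≈ 8.470439

8.4704


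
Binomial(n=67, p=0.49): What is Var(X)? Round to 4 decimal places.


Var = n*p*(1-p) = 67 * 0.49 * 0.51 = 16.7433

16.7433


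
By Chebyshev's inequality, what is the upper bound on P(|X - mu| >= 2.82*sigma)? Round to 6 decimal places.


P <= 1/k^2
k^2 = 2.82^2 = 7.9524
1/k^2 = 1 / 7.9524 ≈ 0.12574820

0.125748


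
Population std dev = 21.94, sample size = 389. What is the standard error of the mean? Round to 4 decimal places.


SE = sigma / sqrt(n)
sqrt(389) ≈ 19.723083
SE = 21.94 / 19.723083 ≈ 1.112402

1.1124


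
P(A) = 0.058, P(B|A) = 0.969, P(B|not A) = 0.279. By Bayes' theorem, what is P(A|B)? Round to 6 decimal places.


P(A|B) = P(B|A)*P(A) / P(B), P(B) = P(B|A)*P(A) + P(B|not A)*P(not A)
P(B|A)*P(A) = 0.969 * 0.058 = 0.056202
P(B|not A)*P(not A) = 0.279 * 0.942 = 0.262818
P(B) = 0.056202 + 0.262818 = 0.31902
P(A|B) = 0.056202 / 0.31902 ≈ 0.17617077

0.176171


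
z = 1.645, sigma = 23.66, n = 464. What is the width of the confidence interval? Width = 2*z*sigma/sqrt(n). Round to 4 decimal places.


width = 2*z*sigma/sqrt(n)
2*z*sigma = 2 * 1.645 * 23.66 = 77.8414
sqrt(464) ≈ 21.540659
width = 77.8414 / 21.540659 ≈ 3.613696

3.6137


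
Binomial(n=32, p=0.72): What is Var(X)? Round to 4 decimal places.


Var = n*p*(1-p) = 32 * 0.72 * 0.28 = 6.4512

6.4512


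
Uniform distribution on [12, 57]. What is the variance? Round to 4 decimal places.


Var = (b-a)^2 / 12
(b-a)^2 = (57 - 12)^2 = 2025
Var = 2025/12 = 168.75

168.7500


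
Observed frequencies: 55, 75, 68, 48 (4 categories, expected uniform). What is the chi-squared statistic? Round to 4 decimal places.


chi2 = sum((O-E)^2/E), E = total/4
total = 246, E = 246/4 = 61.5
(55 - 61.5)^2 / 61.5 = 42.25 / 61.5 = 169/246 ≈ 0.686992
(75 - 61.5)^2 / 61.5 = 182.25 / 61.5 = 243/82 ≈ 2.963415
(68 - 61.5)^2 / 61.5 = 42.25 / 61.5 = 169/246 ≈ 0.686992
(48 - 61.5)^2 / 61.5 = 182.25 / 61.5 = 243/82 ≈ 2.963415
chi2 = 898/123 ≈ 7.300813

7.3008


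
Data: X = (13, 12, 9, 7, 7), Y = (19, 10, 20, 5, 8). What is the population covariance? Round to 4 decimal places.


Cov = (1/n)*sum((xi-xbar)(yi-ybar))
n = 5, xbar = 48/5 = 9.6, ybar = 62/5 = 12.4
sum((xi-xbar)(yi-ybar)) = 42.8
Cov = 42.8 / 5 = 8.56

8.5600


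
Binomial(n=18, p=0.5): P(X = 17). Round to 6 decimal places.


P = C(n,k) * p^k * (1-p)^(n-k)
C(18,17) = 18
p^k = 0.5^17 ≈ 0.000007629395
(1-p)^(n-k) = 0.5^1 = 0.5
P = 18 * 0.000007629395 * 0.5 ≈ 0.000069

0.000069


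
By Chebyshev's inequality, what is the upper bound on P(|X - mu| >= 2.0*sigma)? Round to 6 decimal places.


P <= 1/k^2
k^2 = 2.0^2 = 4
1/k^2 = 1 / 4 = 0.25

0.250000


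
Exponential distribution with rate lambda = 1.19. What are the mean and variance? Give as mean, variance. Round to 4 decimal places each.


mean = 1/lam, var = 1/lam^2
mean = 1 / 1.19 = 100/119 ≈ 0.840336
lam^2 = 1.19^2 = 1.4161
var = 1 / 1.4161 ≈ 0.706165

0.8403, 0.7062


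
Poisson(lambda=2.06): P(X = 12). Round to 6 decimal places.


P = e^(-lam) * lam^k / k!
e^(-2.06) ≈ 0.1274540
lam^k = 2.06^12 ≈ 5839.916593
k! = 12! = 479001600
P = 0.1274540 * 5839.916593 / 479001600 ≈ 0.000002

0.000002


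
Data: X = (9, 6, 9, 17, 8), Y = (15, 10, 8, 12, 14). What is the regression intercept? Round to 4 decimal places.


a = ybar - b*xbar, where b = sum((xi-xbar)(yi-ybar)) / sum((xi-xbar)^2)
n = 5, xbar = 49/5 = 9.8, ybar = 59/5 = 11.8
Sxy = sum((xi-xbar)(yi-ybar)) = 4.8
Sxx = sum((xi-xbar)^2) = 70.8
b = Sxy / Sxx = 4/59 ≈ 0.067797
a = 11.8 - 0.067797 * 9.8 = 657/59 ≈ 11.135593

11.1356


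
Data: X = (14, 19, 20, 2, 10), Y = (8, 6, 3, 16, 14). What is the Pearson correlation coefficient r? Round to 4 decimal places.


r = sum((xi-xbar)(yi-ybar)) / sqrt(sum((xi-xbar)^2) * sum((yi-ybar)^2))
n = 5, xbar = 65/5 = 13, ybar = 47/5 = 9.4
Sxy = sum((xi-xbar)(yi-ybar)) = -153
Sxx = sum((xi-xbar)^2) = 216
Syy = sum((yi-ybar)^2) = 119.2
sqrt(Sxx*Syy) ≈ 160.459341
r = Sxy / sqrt(Sxx*Syy) = -153 / 160.459341 ≈ -0.953513

-0.9535


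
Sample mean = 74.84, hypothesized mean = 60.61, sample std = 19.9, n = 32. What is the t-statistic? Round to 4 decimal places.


t = (xbar - mu0) / (s/sqrt(n))
xbar - mu0 = 74.84 - 60.61 = 14.23
sqrt(32) ≈ 5.65685425
s/sqrt(n) = 19.9 / 5.65685425 ≈ 3.51785624
t = 14.23 / 3.51785624 ≈ 4.045077

4.0451


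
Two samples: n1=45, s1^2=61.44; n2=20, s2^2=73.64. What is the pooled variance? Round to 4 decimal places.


sp^2 = ((n1-1)*s1^2 + (n2-1)*s2^2)/(n1+n2-2)
(n1-1)*s1^2 = 44 * 61.44 = 2703.36
(n2-1)*s2^2 = 19 * 73.64 = 1399.16
numerator = 2703.36 + 1399.16 = 4102.52
n1+n2-2 = 63
sp^2 = 4102.52 / 63 = 102563/1575 ≈ 65.119365

65.1194


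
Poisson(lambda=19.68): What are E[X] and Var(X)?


E[X] = Var(X) = lambda = 19.68

19.68, 19.68


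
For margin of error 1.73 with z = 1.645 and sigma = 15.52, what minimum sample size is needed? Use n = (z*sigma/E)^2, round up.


z*sigma/E = 1.645 * 15.52 / 1.73 = 63826/4325 ≈ 14.757457
(z*sigma/E)^2 ≈ 217.782527
round up: n = 218

218


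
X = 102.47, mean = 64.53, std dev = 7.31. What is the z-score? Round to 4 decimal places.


z = (X - mu) / sigma
X - mu = 102.47 - 64.53 = 37.94
z = 37.94 / 7.31 = 3794/731 ≈ 5.190150

5.1902


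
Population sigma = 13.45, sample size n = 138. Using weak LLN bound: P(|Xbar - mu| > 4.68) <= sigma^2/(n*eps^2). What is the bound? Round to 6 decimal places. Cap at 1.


bound = min(1, sigma^2/(n*eps^2))
sigma^2 = 13.45^2 = 180.9025
n*eps^2 = 138 * 4.68^2 = 138 * 21.9024 = 3022.5312
sigma^2/(n*eps^2) = 180.9025 / 3022.5312 ≈ 0.05985133

0.059851


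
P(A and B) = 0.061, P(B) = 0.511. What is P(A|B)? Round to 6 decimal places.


P(A|B) = P(A and B) / P(B) = 0.061 / 0.511 = 61/511 ≈ 0.11937378

0.119374


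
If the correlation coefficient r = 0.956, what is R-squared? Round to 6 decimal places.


R^2 = r^2 = (0.956)^2 = 0.913936

0.913936


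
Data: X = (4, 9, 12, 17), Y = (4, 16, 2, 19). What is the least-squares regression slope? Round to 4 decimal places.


b = sum((xi-xbar)(yi-ybar)) / sum((xi-xbar)^2)
n = 4, xbar = 42/4 = 10.5, ybar = 41/4 = 10.25
Sxy = sum((xi-xbar)(yi-ybar)) = 76.5
Sxx = sum((xi-xbar)^2) = 89
b = Sxy / Sxx = 153/178 ≈ 0.859551

0.8596


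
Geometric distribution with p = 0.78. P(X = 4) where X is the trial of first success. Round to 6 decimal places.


P = (1-p)^(k-1) * p
(1-p)^(k-1) = 0.22^3 = 0.010648
P = 0.010648 * 0.78 = 0.00830544

0.008305


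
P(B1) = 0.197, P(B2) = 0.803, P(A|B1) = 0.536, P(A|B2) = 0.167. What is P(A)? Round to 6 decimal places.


P(A) = P(A|B1)*P(B1) + P(A|B2)*P(B2)
P(A|B1)*P(B1) = 0.536 * 0.197 = 0.105592
P(A|B2)*P(B2) = 0.167 * 0.803 = 0.134101
P(A) = 0.105592 + 0.134101 = 0.239693

0.239693


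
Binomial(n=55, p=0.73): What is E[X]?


E[X] = n*p = 55 * 0.73 = 40.15

40.15


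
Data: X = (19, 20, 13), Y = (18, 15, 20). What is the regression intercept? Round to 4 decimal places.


a = ybar - b*xbar, where b = sum((xi-xbar)(yi-ybar)) / sum((xi-xbar)^2)
n = 3, xbar = 52/3 ≈ 17.333333, ybar = 53/3 ≈ 17.666667
Sxy = sum((xi-xbar)(yi-ybar)) = -50/3 ≈ -16.666667
Sxx = sum((xi-xbar)^2) = 86/3 ≈ 28.666667
b = Sxy / Sxx = -25/43 ≈ -0.581395
a = 17.666667 - (-0.581395) * 17.333333 = 1193/43 ≈ 27.744186

27.7442


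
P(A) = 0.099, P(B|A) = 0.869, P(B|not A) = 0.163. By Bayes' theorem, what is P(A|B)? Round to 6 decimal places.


P(A|B) = P(B|A)*P(A) / P(B), P(B) = P(B|A)*P(A) + P(B|not A)*P(not A)
P(B|A)*P(A) = 0.869 * 0.099 = 0.086031
P(B|not A)*P(not A) = 0.163 * 0.901 = 0.146863
P(B) = 0.086031 + 0.146863 = 0.232894
P(A|B) = 0.086031 / 0.232894 ≈ 0.36939981

0.369400


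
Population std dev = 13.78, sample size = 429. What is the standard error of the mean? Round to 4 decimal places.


SE = sigma / sqrt(n)
sqrt(429) ≈ 20.712315
SE = 13.78 / 20.712315 ≈ 0.665305

0.6653


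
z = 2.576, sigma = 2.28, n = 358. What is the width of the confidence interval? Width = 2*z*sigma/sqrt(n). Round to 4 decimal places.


width = 2*z*sigma/sqrt(n)
2*z*sigma = 2 * 2.576 * 2.28 = 11.74656
sqrt(358) ≈ 18.920888
width = 11.74656 / 18.920888 ≈ 0.620825

0.6208


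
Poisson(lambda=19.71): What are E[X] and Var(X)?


E[X] = Var(X) = lambda = 19.71

19.71, 19.71


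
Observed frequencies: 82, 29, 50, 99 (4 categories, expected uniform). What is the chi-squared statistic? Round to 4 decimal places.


chi2 = sum((O-E)^2/E), E = total/4
total = 260, E = 260/4 = 65
(82 - 65)^2 / 65 = 289 / 65 = 289/65 ≈ 4.446154
(29 - 65)^2 / 65 = 1296 / 65 = 1296/65 ≈ 19.938462
(50 - 65)^2 / 65 = 225 / 65 = 45/13 ≈ 3.461538
(99 - 65)^2 / 65 = 1156 / 65 = 1156/65 ≈ 17.784615
chi2 = 2966/65 ≈ 45.630769

45.6308


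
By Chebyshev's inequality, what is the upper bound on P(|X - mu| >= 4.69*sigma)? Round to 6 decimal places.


P <= 1/k^2
k^2 = 4.69^2 = 21.9961
1/k^2 = 1 / 21.9961 ≈ 0.04546260

0.045463


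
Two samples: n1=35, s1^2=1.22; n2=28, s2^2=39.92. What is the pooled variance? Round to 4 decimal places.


sp^2 = ((n1-1)*s1^2 + (n2-1)*s2^2)/(n1+n2-2)
(n1-1)*s1^2 = 34 * 1.22 = 41.48
(n2-1)*s2^2 = 27 * 39.92 = 1077.84
numerator = 41.48 + 1077.84 = 1119.32
n1+n2-2 = 61
sp^2 = 1119.32 / 61 = 27983/1525 ≈ 18.349508

18.3495


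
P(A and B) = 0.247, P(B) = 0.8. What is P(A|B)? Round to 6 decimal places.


P(A|B) = P(A and B) / P(B) = 0.247 / 0.8 = 0.30875

0.308750


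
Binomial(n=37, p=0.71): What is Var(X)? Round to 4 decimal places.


Var = n*p*(1-p) = 37 * 0.71 * 0.29 = 7.6183

7.6183


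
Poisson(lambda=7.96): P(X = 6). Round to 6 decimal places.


P = e^(-lam) * lam^k / k!
e^(-7.96) ≈ 0.0003491531
lam^k = 7.96^6 ≈ 254377.331093
k! = 6! = 720
P = 0.0003491531 * 254377.331093 / 720 ≈ 0.123356

0.123356


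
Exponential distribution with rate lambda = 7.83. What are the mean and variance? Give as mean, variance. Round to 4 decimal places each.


mean = 1/lam, var = 1/lam^2
mean = 1 / 7.83 = 100/783 ≈ 0.127714
lam^2 = 7.83^2 = 61.3089
var = 1 / 61.3089 ≈ 0.016311

0.1277, 0.0163


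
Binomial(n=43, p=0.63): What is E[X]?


E[X] = n*p = 43 * 0.63 = 27.09

27.09


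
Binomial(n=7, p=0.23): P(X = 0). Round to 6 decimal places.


P = C(n,k) * p^k * (1-p)^(n-k)
C(7,0) = 1
p^k = 0.23^0 = 1
(1-p)^(n-k) = 0.77^7 ≈ 0.1604852
P = 1 * 1 * 0.1604852 ≈ 0.160485

0.160485


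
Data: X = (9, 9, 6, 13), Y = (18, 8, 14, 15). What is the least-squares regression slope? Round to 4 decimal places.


b = sum((xi-xbar)(yi-ybar)) / sum((xi-xbar)^2)
n = 4, xbar = 37/4 = 9.25, ybar = 55/4 = 13.75
Sxy = sum((xi-xbar)(yi-ybar)) = 4.25
Sxx = sum((xi-xbar)^2) = 24.75
b = Sxy / Sxx = 17/99 ≈ 0.171717

0.1717


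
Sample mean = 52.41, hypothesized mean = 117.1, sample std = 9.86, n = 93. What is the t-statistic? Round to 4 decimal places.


t = (xbar - mu0) / (s/sqrt(n))
xbar - mu0 = 52.41 - 117.1 = -64.69
sqrt(93) ≈ 9.64365076
s/sqrt(n) = 9.86 / 9.64365076 ≈ 1.02243437
t = -64.69 / 1.02243437 ≈ -63.270565

-63.2706


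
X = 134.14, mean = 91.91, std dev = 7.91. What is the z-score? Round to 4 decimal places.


z = (X - mu) / sigma
X - mu = 134.14 - 91.91 = 42.23
z = 42.23 / 7.91 = 4223/791 ≈ 5.338812

5.3388


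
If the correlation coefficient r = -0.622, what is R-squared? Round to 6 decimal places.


R^2 = r^2 = (-0.622)^2 = 0.386884

0.386884


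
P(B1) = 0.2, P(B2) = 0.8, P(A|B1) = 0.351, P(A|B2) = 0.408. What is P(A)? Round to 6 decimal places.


P(A) = P(A|B1)*P(B1) + P(A|B2)*P(B2)
P(A|B1)*P(B1) = 0.351 * 0.2 = 0.0702
P(A|B2)*P(B2) = 0.408 * 0.8 = 0.3264
P(A) = 0.0702 + 0.3264 = 0.3966

0.396600


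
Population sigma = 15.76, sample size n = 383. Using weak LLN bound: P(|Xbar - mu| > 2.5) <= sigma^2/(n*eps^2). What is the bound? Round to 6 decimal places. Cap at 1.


bound = min(1, sigma^2/(n*eps^2))
sigma^2 = 15.76^2 = 248.3776
n*eps^2 = 383 * 2.5^2 = 383 * 6.25 = 2393.75
sigma^2/(n*eps^2) = 248.3776 / 2393.75 ≈ 0.10376088

0.103761


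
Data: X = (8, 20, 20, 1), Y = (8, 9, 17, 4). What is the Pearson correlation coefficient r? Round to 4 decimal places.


r = sum((xi-xbar)(yi-ybar)) / sqrt(sum((xi-xbar)^2) * sum((yi-ybar)^2))
n = 4, xbar = 49/4 = 12.25, ybar = 38/4 = 9.5
Sxy = sum((xi-xbar)(yi-ybar)) = 122.5
Sxx = sum((xi-xbar)^2) = 264.75
Syy = sum((yi-ybar)^2) = 89
sqrt(Sxx*Syy) ≈ 153.501629
r = Sxy / sqrt(Sxx*Syy) = 122.5 / 153.501629 ≈ 0.798037

0.7980


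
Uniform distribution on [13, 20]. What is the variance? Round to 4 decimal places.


Var = (b-a)^2 / 12
(b-a)^2 = (20 - 13)^2 = 49
Var = 49/12 ≈ 4.083333

4.0833


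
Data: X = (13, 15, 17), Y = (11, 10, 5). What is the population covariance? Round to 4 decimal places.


Cov = (1/n)*sum((xi-xbar)(yi-ybar))
n = 3, xbar = 45/3 = 15, ybar = 26/3 ≈ 8.666667
sum((xi-xbar)(yi-ybar)) = -12
Cov = -12 / 3 = -4

-4.0000


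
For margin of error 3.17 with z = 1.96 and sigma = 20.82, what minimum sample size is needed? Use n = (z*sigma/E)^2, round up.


z*sigma/E = 1.96 * 20.82 / 3.17 = 102018/7925 ≈ 12.872934
(z*sigma/E)^2 ≈ 165.712423
round up: n = 166

166


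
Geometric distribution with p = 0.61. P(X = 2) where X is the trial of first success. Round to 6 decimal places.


P = (1-p)^(k-1) * p
(1-p)^(k-1) = 0.39^1 = 0.39
P = 0.39 * 0.61 = 0.2379

0.237900


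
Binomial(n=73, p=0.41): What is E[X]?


E[X] = n*p = 73 * 0.41 = 29.93

29.93


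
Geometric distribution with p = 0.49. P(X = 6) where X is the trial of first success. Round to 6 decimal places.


P = (1-p)^(k-1) * p
(1-p)^(k-1) = 0.51^5 ≈ 0.03450253
P = 0.03450253 * 0.49 ≈ 0.01690624

0.016906


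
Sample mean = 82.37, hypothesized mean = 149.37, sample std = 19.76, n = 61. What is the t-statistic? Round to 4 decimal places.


t = (xbar - mu0) / (s/sqrt(n))
xbar - mu0 = 82.37 - 149.37 = -67
sqrt(61) ≈ 7.81024968
s/sqrt(n) = 19.76 / 7.81024968 ≈ 2.53000875
t = -67 / 2.53000875 ≈ -26.482122

-26.4821


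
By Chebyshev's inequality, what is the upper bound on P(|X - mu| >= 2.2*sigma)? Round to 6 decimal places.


P <= 1/k^2
k^2 = 2.2^2 = 4.84
1/k^2 = 1 / 4.84 = 25/121 ≈ 0.20661157

0.206612


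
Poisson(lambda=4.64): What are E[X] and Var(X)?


E[X] = Var(X) = lambda = 4.64

4.64, 4.64


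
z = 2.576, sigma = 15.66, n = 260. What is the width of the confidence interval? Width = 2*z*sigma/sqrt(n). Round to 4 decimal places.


width = 2*z*sigma/sqrt(n)
2*z*sigma = 2 * 2.576 * 15.66 = 80.68032
sqrt(260) ≈ 16.124515
width = 80.68032 / 16.124515 ≈ 5.003581

5.0036


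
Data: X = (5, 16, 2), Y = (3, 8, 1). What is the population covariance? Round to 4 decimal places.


Cov = (1/n)*sum((xi-xbar)(yi-ybar))
n = 3, xbar = 23/3 ≈ 7.666667, ybar = 12/3 = 4
sum((xi-xbar)(yi-ybar)) = 53
Cov = 53 / 3 = 53/3 ≈ 17.666667

17.6667


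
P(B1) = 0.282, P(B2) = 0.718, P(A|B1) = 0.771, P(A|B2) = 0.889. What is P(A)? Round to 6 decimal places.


P(A) = P(A|B1)*P(B1) + P(A|B2)*P(B2)
P(A|B1)*P(B1) = 0.771 * 0.282 = 0.217422
P(A|B2)*P(B2) = 0.889 * 0.718 = 0.638302
P(A) = 0.217422 + 0.638302 = 0.855724

0.855724


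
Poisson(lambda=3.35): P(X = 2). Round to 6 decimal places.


P = e^(-lam) * lam^k / k!
e^(-3.35) ≈ 0.03508435
lam^k = 3.35^2 = 11.2225
k! = 2! = 2
P = 0.03508435 * 11.2225 / 2 ≈ 0.196867

0.196867


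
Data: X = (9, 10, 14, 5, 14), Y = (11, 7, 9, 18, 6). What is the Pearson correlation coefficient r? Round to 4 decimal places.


r = sum((xi-xbar)(yi-ybar)) / sqrt(sum((xi-xbar)^2) * sum((yi-ybar)^2))
n = 5, xbar = 52/5 = 10.4, ybar = 51/5 = 10.2
Sxy = sum((xi-xbar)(yi-ybar)) = -61.4
Sxx = sum((xi-xbar)^2) = 57.2
Syy = sum((yi-ybar)^2) = 90.8
sqrt(Sxx*Syy) ≈ 72.067746
r = Sxy / sqrt(Sxx*Syy) = -61.4 / 72.067746 ≈ -0.851976

-0.8520


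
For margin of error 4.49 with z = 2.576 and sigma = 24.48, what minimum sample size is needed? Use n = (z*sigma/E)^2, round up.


z*sigma/E = 2.576 * 24.48 / 4.49 ≈ 14.044650
(z*sigma/E)^2 ≈ 197.252203
round up: n = 198

198


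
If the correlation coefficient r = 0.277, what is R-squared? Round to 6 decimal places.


R^2 = r^2 = (0.277)^2 = 0.076729

0.076729


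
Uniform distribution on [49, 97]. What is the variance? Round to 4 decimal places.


Var = (b-a)^2 / 12
(b-a)^2 = (97 - 49)^2 = 2304
Var = 2304/12 = 192

192.0000


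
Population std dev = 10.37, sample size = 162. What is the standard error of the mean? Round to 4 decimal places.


SE = sigma / sqrt(n)
sqrt(162) ≈ 12.727922
SE = 10.37 / 12.727922 ≈ 0.814744

0.8147


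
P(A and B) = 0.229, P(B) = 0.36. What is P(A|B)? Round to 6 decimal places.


P(A|B) = P(A and B) / P(B) = 0.229 / 0.36 = 229/360 ≈ 0.63611111

0.636111


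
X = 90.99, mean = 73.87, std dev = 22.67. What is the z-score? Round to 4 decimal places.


z = (X - mu) / sigma
X - mu = 90.99 - 73.87 = 17.12
z = 17.12 / 22.67 = 1712/2267 ≈ 0.755183

0.7552


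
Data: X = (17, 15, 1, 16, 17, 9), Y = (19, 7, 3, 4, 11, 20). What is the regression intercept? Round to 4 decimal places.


a = ybar - b*xbar, where b = sum((xi-xbar)(yi-ybar)) / sum((xi-xbar)^2)
n = 6, xbar = 75/6 = 12.5, ybar = 64/6 = 32/3 ≈ 10.666667
Sxy = sum((xi-xbar)(yi-ybar)) = 62
Sxx = sum((xi-xbar)^2) = 203.5
b = Sxy / Sxx = 124/407 ≈ 0.304668
a = 10.666667 - 0.304668 * 12.5 = 8374/1221 ≈ 6.858313

6.8583


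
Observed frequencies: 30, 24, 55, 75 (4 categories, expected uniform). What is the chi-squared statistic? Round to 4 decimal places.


chi2 = sum((O-E)^2/E), E = total/4
total = 184, E = 184/4 = 46
(30 - 46)^2 / 46 = 256 / 46 = 128/23 ≈ 5.565217
(24 - 46)^2 / 46 = 484 / 46 = 242/23 ≈ 10.521739
(55 - 46)^2 / 46 = 81 / 46 = 81/46 ≈ 1.760870
(75 - 46)^2 / 46 = 841 / 46 = 841/46 ≈ 18.282609
chi2 = 831/23 ≈ 36.130435

36.1304


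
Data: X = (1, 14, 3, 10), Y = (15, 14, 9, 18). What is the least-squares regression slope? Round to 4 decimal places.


b = sum((xi-xbar)(yi-ybar)) / sum((xi-xbar)^2)
n = 4, xbar = 28/4 = 7, ybar = 56/4 = 14
Sxy = sum((xi-xbar)(yi-ybar)) = 26
Sxx = sum((xi-xbar)^2) = 110
b = Sxy / Sxx = 13/55 ≈ 0.236364

0.2364


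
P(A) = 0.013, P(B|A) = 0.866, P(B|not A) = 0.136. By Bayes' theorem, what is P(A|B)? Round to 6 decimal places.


P(A|B) = P(B|A)*P(A) / P(B), P(B) = P(B|A)*P(A) + P(B|not A)*P(not A)
P(B|A)*P(A) = 0.866 * 0.013 = 0.011258
P(B|not A)*P(not A) = 0.136 * 0.987 = 0.134232
P(B) = 0.011258 + 0.134232 = 0.14549
P(A|B) = 0.011258 / 0.14549 ≈ 0.07737989

0.077380


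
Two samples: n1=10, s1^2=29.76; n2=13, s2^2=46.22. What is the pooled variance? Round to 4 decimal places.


sp^2 = ((n1-1)*s1^2 + (n2-1)*s2^2)/(n1+n2-2)
(n1-1)*s1^2 = 9 * 29.76 = 267.84
(n2-1)*s2^2 = 12 * 46.22 = 554.64
numerator = 267.84 + 554.64 = 822.48
n1+n2-2 = 21
sp^2 = 822.48 / 21 = 6854/175 ≈ 39.165714

39.1657


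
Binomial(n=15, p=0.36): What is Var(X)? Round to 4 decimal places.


Var = n*p*(1-p) = 15 * 0.36 * 0.64 = 3.456

3.4560


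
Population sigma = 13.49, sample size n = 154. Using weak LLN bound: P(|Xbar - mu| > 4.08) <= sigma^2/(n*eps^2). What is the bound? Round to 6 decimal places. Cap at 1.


bound = min(1, sigma^2/(n*eps^2))
sigma^2 = 13.49^2 = 181.9801
n*eps^2 = 154 * 4.08^2 = 154 * 16.6464 = 2563.5456
sigma^2/(n*eps^2) = 181.9801 / 2563.5456 ≈ 0.07098766

0.070988


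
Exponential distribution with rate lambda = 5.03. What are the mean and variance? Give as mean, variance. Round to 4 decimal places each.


mean = 1/lam, var = 1/lam^2
mean = 1 / 5.03 = 100/503 ≈ 0.198807
lam^2 = 5.03^2 = 25.3009
var = 1 / 25.3009 ≈ 0.039524

0.1988, 0.0395


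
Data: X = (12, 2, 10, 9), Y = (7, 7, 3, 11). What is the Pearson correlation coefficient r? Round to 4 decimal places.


r = sum((xi-xbar)(yi-ybar)) / sqrt(sum((xi-xbar)^2) * sum((yi-ybar)^2))
n = 4, xbar = 33/4 = 8.25, ybar = 28/4 = 7
Sxy = sum((xi-xbar)(yi-ybar)) = -4
Sxx = sum((xi-xbar)^2) = 56.75
Syy = sum((yi-ybar)^2) = 32
sqrt(Sxx*Syy) ≈ 42.614552
r = Sxy / sqrt(Sxx*Syy) = -4 / 42.614552 ≈ -0.093865

-0.0939


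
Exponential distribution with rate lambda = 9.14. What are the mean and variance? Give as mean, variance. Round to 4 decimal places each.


mean = 1/lam, var = 1/lam^2
mean = 1 / 9.14 = 50/457 ≈ 0.109409
lam^2 = 9.14^2 = 83.5396
var = 1 / 83.5396 ≈ 0.011970

0.1094, 0.0120
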